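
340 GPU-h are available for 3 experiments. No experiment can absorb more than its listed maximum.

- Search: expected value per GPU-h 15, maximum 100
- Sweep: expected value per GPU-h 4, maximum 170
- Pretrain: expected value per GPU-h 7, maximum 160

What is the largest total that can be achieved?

2940

Rank by expected value per GPU-h: Search 15 > Pretrain 7 > Sweep 4.
Search takes 100 to reach its cap of 100 → 240 left.
Pretrain: +160 to 160 (cap) → 80 left.
Sweep has room for 170 but only 80 remain, so it gets 80.
Total = 15×100 + 4×80 + 7×160 = 2940.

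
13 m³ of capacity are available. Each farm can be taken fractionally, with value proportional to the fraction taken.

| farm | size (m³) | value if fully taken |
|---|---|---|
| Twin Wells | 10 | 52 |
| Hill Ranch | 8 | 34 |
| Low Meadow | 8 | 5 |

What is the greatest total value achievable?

64.75

Rank by value-to-size ratio: Twin Wells 52/10≈5.2, Hill Ranch 34/8≈4.25, Low Meadow 5/8≈0.625.
All 10 m³ of Twin Wells fit (value 52) — 3 remain.
Fill the last 3 m³ with part of Hill Ranch: 3/8 of it earns 12.75.
Total value = 64.75.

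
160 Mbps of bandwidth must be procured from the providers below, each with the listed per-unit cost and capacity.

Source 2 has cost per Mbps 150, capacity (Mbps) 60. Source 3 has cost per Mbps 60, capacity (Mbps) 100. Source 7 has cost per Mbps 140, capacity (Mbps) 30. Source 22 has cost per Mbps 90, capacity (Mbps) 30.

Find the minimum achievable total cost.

12900

Use providers in increasing cost order.
Take 100 from Source 3 at 60 — need 60 more.
Source 22 (90): use full 30 — 30 Mbps to go.
Source 7 at 140: take all 30 Mbps — 0 still needed.
Source 2: unused.
Cost = 100×60 + 30×90 + 30×140 = 12900.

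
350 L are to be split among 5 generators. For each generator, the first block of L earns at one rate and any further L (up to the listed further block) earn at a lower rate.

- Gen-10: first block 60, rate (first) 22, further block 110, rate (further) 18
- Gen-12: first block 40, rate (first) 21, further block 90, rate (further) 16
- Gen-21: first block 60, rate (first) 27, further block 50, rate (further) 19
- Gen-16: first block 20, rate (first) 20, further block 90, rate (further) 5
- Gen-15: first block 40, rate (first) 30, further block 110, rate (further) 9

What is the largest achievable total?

Treat each block as its own option and order by rate: Gen-15/tier1 30 > Gen-21/tier1 27 > Gen-10/tier1 22 > Gen-12/tier1 21 > Gen-16/tier1 20 > Gen-21/tier2 19 > Gen-10/tier2 18 > Gen-12/tier2 16 > Gen-15/tier2 9 > Gen-16/tier2 5.
Gen-15 tier1 at 30: fill all 40 — 310 left.
Fill Gen-21 tier1 block (60 at 27) — 250 left.
Gen-10/tier1 (22): +60 — 190 left.
Fill Gen-12 tier1 block (40 at 21) — 150 left.
Gen-16/tier1 (20): +20 — 130 left.
Gen-21/tier2 (19): +50 — 80 left.
Gen-10 tier2 at 18: only 80 left, fill 80.
Total = 30×40 + 27×60 + 22×60 + 21×40 + 20×20 + 19×50 + 18×80 = 7770.

7770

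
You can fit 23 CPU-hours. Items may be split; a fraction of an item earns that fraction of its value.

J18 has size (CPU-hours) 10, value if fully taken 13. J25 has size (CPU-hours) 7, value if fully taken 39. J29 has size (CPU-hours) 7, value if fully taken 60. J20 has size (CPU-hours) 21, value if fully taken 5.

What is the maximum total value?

110.7

Sort by value density: J29 60/7≈8.57, J25 39/7≈5.57, J18 13/10≈1.3, J20 5/21≈0.238.
J29: take in full, 7 CPU-hours for value 60 → 16 left.
Take all of J25 (7 CPU-hours, value 39) → 9 CPU-hours left.
9 CPU-hours left: a 9/10 share of J18 gives 13×9/10 = 11.7.
Total value = 110.7.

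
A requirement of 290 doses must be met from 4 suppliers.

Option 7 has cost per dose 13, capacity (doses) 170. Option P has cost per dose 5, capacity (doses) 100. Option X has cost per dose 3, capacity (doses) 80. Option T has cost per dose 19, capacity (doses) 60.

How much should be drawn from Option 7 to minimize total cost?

Cheapest first:
Take 80 from Option X at 3 ; need 210 more.
Option P (5): use full 100 ; 110 doses to go.
Option 7 at 13: take 110 of its 170 ; requirement met.
Option T: unused.

110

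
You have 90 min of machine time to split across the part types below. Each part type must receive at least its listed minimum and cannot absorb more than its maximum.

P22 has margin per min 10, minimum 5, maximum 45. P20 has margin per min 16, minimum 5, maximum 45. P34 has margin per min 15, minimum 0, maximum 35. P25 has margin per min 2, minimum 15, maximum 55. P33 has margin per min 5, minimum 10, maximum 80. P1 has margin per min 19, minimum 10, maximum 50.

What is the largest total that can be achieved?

Meeting every minimum uses 5+5+0+15+10+10 = 45 min, leaving 45.
Order the part types by margin per min: P1 19 > P20 16 > P34 15 > P22 10 > P33 5 > P25 2.
Give P1 40 more to hit its cap of 50 ; 5 left.
Only 5 left; P20 takes them to reach 10.
Total = 10×5 + 16×10 + 2×15 + 5×10 + 19×50 = 1240.

1240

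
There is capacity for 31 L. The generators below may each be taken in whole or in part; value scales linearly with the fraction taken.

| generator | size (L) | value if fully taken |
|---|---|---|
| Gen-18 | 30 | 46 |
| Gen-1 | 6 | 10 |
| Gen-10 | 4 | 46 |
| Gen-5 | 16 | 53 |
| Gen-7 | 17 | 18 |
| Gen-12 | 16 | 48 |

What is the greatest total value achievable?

132

Sort by value density: Gen-10 46/4≈11.5, Gen-5 53/16≈3.31, Gen-12 48/16≈3, Gen-1 10/6≈1.67, Gen-18 46/30≈1.53, Gen-7 18/17≈1.06.
Gen-10: take in full, 4 L for value 46 → 27 left.
Gen-5: take in full, 16 L for value 53 → 11 left.
Fill the last 11 L with part of Gen-12: 11/16 of it earns 33.
Total value = 132.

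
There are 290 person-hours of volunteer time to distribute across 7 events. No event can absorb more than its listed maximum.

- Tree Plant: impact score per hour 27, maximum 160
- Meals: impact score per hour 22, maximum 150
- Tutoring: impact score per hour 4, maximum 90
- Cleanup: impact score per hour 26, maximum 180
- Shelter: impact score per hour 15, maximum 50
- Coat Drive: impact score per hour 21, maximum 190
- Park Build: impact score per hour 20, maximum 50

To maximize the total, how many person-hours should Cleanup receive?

130

Rank by impact score per hour: Tree Plant 27 > Cleanup 26 > Meals 22 > Coat Drive 21 > Park Build 20 > Shelter 15 > Tutoring 4.
Tree Plant: +160 to 160 (cap) ; 130 left.
Cleanup has room for 180 but only 130 remain, so it gets 130.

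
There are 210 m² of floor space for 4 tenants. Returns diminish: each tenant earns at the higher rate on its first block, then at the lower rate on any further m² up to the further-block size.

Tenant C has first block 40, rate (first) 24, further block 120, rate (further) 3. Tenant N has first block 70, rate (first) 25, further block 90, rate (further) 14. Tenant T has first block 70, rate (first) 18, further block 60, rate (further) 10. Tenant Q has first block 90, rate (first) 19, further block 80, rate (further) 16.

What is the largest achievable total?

Rank every tier by rate: Tenant N/first 25 > Tenant C/first 24 > Tenant Q/first 19 > Tenant T/first 18 > Tenant Q/second 16 > Tenant N/second 14 > Tenant T/second 10 > Tenant C/second 3.
Tenant N first at 25: fill all 70 ; 140 left.
Tenant C/first (24): +40 ; 100 left.
Tenant Q first at 19: fill all 90 ; 10 left.
10 remain; put them into Tenant T first at 18.
Total = 25×70 + 24×40 + 19×90 + 18×10 = 4600.

4600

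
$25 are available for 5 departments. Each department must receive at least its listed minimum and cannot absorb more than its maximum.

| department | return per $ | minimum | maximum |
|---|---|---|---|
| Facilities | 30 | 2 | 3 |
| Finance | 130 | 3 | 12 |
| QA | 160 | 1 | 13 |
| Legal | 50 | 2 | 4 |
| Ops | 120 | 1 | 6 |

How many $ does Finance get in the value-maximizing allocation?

7

Meeting every minimum uses 2+3+1+2+1 = 9 $, leaving 16.
Highest return per $ first: QA 160 > Finance 130 > Ops 120 > Legal 50 > Facilities 30.
QA: +12 to 13 (cap) — 4 left.
Finance has room for 9 more but only 4 remain, so it gets 7.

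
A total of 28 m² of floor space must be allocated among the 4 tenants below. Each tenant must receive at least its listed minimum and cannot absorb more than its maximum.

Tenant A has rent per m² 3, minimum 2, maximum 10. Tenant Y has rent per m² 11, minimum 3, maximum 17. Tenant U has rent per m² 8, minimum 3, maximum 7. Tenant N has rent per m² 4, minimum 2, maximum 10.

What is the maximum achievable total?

257

Meeting every minimum uses 2+3+3+2 = 10 m², leaving 18.
Order the tenants by rent per m²: Tenant Y 11 > Tenant U 8 > Tenant N 4 > Tenant A 3.
Tenant Y takes 14 more to reach its cap of 17 — 4 left.
Give Tenant U 4 more to hit its cap of 7 — 0 left.
Total = 3×2 + 11×17 + 8×7 + 4×2 = 257.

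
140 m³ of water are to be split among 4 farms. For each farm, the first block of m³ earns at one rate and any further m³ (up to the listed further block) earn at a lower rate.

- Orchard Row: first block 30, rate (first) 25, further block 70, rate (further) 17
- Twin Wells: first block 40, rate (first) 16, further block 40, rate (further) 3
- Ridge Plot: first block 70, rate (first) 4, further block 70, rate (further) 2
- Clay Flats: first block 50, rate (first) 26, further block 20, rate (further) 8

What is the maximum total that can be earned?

Rank every tier by rate: Clay Flats/tier1 26 > Orchard Row/tier1 25 > Orchard Row/tier2 17 > Twin Wells/tier1 16 > Clay Flats/tier2 8 > Ridge Plot/tier1 4 > Twin Wells/tier2 3 > Ridge Plot/tier2 2.
Fill Clay Flats tier1 block (50 at 26) → 90 left.
Fill Orchard Row tier1 block (30 at 25) → 60 left.
Orchard Row/tier2: +60 of 70 at 17; pool empty.
Total = 26×50 + 25×30 + 17×60 = 3070.

3070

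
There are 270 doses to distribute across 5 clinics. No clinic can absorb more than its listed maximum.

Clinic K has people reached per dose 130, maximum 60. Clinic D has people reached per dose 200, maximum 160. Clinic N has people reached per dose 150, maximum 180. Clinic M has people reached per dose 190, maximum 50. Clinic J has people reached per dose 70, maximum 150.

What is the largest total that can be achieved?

50500

Highest people reached per dose first: Clinic D 200 > Clinic M 190 > Clinic N 150 > Clinic K 130 > Clinic J 70.
Clinic D takes 160 to reach its cap of 160 ; 110 left.
Clinic M: +50 to 50 (cap) ; 60 left.
Clinic N: +60 (room for 180) → 60. Pool exhausted.
Total = 200×160 + 150×60 + 190×50 = 50500.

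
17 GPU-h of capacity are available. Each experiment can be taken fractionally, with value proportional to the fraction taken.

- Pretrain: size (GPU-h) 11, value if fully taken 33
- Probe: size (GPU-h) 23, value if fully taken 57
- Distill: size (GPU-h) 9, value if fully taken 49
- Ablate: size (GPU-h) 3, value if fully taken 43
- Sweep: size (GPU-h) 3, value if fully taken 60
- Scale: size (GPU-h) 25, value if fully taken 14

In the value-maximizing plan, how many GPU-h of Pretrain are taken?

Sort by value density: Sweep 60/3≈20, Ablate 43/3≈14.3, Distill 49/9≈5.44, Pretrain 33/11≈3, Probe 57/23≈2.48, Scale 14/25≈0.56.
Take all of Sweep (3 GPU-h, value 60) → 14 GPU-h left.
Take all of Ablate (3 GPU-h, value 43) → 11 GPU-h left.
All 9 GPU-h of Distill fit (value 49) → 2 remain.
2 GPU-h left: a 2/11 share of Pretrain gives 33×2/11 = 6.

2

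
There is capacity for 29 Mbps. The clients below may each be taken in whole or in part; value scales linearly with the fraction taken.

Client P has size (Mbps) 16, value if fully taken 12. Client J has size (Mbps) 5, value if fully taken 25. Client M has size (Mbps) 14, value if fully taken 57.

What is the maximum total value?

Sort by value density: Client J 25/5≈5, Client M 57/14≈4.07, Client P 12/16≈0.75.
Take all of Client J (5 Mbps, value 25) ; 24 Mbps left.
All 14 Mbps of Client M fit (value 57) ; 10 remain.
Only 10 Mbps remain; take 10/16 of Client P for value 12×10/16 = 7.5.
Total value = 89.5.

89.5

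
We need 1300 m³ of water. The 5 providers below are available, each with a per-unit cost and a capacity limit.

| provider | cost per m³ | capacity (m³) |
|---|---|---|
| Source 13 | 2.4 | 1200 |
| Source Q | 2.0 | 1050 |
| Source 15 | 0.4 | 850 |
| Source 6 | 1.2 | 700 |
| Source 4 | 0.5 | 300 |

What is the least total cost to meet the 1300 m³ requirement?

Use providers in increasing cost order.
Source 15 at 0.4: take all 850 m³ → 450 still needed.
Source 4 at 0.5: take all 300 m³ → 150 still needed.
Source 6 (1.2): take the remaining 150 → done.
Source Q, Source 13: unused.
Cost = 850×0.4 + 300×0.5 + 150×1.2 = 670.

670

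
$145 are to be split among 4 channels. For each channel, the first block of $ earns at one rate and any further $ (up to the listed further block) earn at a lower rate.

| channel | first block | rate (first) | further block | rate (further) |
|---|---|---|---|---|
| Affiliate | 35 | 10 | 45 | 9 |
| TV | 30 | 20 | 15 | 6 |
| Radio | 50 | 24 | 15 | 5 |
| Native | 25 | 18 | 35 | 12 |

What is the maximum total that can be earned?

Rank every tier by rate: Radio/T1 24 > TV/T1 20 > Native/T1 18 > Native/T2 12 > Affiliate/T1 10 > Affiliate/T2 9 > TV/T2 6 > Radio/T2 5.
Fill Radio T1 block (50 at 24) — 95 left.
Fill TV T1 block (30 at 20) — 65 left.
Fill Native T1 block (25 at 18) — 40 left.
Native T2 at 12: fill all 35 — 5 left.
Affiliate T1 at 10: only 5 left, fill 5.
Total = 24×50 + 20×30 + 18×25 + 12×35 + 10×5 = 2720.

2720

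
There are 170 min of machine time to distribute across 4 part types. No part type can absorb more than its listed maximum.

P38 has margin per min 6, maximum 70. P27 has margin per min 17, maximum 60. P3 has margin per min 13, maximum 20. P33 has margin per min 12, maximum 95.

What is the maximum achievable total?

2360

Highest margin per min first: P27 17 > P3 13 > P33 12 > P38 6.
Give P27 60 to hit its cap of 60 ; 110 left.
P3: +20 to 20 (cap) ; 90 left.
P33: +90 (room for 95) → 90. Pool exhausted.
Total = 17×60 + 13×20 + 12×90 = 2360.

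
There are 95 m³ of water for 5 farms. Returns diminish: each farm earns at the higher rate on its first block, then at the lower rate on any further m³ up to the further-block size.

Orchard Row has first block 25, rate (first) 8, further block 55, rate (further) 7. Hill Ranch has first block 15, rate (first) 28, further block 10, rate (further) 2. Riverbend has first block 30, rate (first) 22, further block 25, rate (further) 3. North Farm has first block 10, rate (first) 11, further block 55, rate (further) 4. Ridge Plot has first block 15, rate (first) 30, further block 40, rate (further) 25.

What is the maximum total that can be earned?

2420

Rank every tier by rate: Ridge Plot/tier1 30 > Hill Ranch/tier1 28 > Ridge Plot/tier2 25 > Riverbend/tier1 22 > North Farm/tier1 11 > Orchard Row/tier1 8 > Orchard Row/tier2 7 > North Farm/tier2 4 > Riverbend/tier2 3 > Hill Ranch/tier2 2.
Ridge Plot tier1 at 30: fill all 15 ; 80 left.
Fill Hill Ranch tier1 block (15 at 28) ; 65 left.
Ridge Plot/tier2 (25): +40 ; 25 left.
Riverbend tier1 at 22: only 25 left, fill 25.
Total = 30×15 + 28×15 + 25×40 + 22×25 = 2420.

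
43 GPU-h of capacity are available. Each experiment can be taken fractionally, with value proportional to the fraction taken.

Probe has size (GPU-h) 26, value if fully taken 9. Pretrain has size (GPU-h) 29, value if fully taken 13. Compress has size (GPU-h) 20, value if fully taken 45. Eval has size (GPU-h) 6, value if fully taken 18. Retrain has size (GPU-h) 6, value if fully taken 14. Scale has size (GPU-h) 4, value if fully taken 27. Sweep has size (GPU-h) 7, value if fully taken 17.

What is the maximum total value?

Rank by value-to-size ratio: Scale 27/4≈6.75, Eval 18/6≈3, Sweep 17/7≈2.43, Retrain 14/6≈2.33, Compress 45/20≈2.25, Pretrain 13/29≈0.448, Probe 9/26≈0.346.
Take all of Scale (4 GPU-h, value 27) → 39 GPU-h left.
Eval: take in full, 6 GPU-h for value 18 → 33 left.
All 7 GPU-h of Sweep fit (value 17) → 26 remain.
All 6 GPU-h of Retrain fit (value 14) → 20 remain.
Take all of Compress (20 GPU-h, value 45) → 0 GPU-h left.
Total value = 121.

121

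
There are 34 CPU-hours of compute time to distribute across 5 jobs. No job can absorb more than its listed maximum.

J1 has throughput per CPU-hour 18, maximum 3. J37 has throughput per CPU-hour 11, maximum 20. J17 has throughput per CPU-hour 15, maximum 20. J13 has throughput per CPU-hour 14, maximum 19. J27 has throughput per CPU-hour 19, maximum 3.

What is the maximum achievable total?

Rank by throughput per CPU-hour: J27 19 > J1 18 > J17 15 > J13 14 > J37 11.
J27: +3 to 3 (cap) → 31 left.
J1: +3 to 3 (cap) → 28 left.
J17 takes 20 to reach its cap of 20 → 8 left.
J13: +8 (room for 19) → 8. Pool exhausted.
Total = 18×3 + 15×20 + 14×8 + 19×3 = 523.

523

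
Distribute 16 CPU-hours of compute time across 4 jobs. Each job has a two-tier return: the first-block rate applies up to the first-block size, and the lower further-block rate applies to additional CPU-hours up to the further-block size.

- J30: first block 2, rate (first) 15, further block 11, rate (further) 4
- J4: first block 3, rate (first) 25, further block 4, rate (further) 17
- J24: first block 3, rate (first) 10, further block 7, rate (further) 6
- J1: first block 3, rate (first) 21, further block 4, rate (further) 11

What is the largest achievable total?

Rank every tier by rate: J4/T1 25 > J1/T1 21 > J4/T2 17 > J30/T1 15 > J1/T2 11 > J24/T1 10 > J24/T2 6 > J30/T2 4.
J4 T1 at 25: fill all 3 ; 13 left.
Fill J1 T1 block (3 at 21) ; 10 left.
J4/T2 (17): +4 ; 6 left.
J30 T1 at 15: fill all 2 ; 4 left.
J1/T2 (11): +4 ; 0 left.
Total = 25×3 + 21×3 + 17×4 + 15×2 + 11×4 = 280.

280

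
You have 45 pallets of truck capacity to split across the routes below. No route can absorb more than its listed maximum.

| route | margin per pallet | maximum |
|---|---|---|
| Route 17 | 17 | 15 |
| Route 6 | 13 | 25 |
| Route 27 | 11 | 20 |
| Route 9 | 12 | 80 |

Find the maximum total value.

640

Rank by margin per pallet: Route 17 17 > Route 6 13 > Route 9 12 > Route 27 11.
Route 17 takes 15 to reach its cap of 15 → 30 left.
Give Route 6 25 to hit its cap of 25 → 5 left.
Route 9 has room for 80 but only 5 remain, so it gets 5.
Total = 17×15 + 13×25 + 12×5 = 640.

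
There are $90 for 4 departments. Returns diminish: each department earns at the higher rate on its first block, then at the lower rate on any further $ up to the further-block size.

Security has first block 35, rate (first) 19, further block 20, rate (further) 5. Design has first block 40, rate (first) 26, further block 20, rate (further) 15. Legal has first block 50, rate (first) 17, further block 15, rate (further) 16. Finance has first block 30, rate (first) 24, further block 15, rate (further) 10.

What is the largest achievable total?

Treat each block as its own option and order by rate: Design/tier1 26 > Finance/tier1 24 > Security/tier1 19 > Legal/tier1 17 > Legal/tier2 16 > Design/tier2 15 > Finance/tier2 10 > Security/tier2 5.
Design tier1 at 26: fill all 40 ; 50 left.
Finance tier1 at 24: fill all 30 ; 20 left.
Security tier1 at 19: only 20 left, fill 20.
Total = 26×40 + 24×30 + 19×20 = 2140.

2140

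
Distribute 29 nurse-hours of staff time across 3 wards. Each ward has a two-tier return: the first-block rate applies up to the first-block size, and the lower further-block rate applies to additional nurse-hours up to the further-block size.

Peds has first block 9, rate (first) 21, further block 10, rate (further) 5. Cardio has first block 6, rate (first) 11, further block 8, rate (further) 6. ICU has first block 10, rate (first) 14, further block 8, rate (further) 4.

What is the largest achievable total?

419

Rank every tier by rate: Peds/T1 21 > ICU/T1 14 > Cardio/T1 11 > Cardio/T2 6 > Peds/T2 5 > ICU/T2 4.
Peds T1 at 21: fill all 9 → 20 left.
Fill ICU T1 block (10 at 14) → 10 left.
Cardio/T1 (11): +6 → 4 left.
Cardio/T2: +4 of 8 at 6; pool empty.
Total = 21×9 + 14×10 + 11×6 + 6×4 = 419.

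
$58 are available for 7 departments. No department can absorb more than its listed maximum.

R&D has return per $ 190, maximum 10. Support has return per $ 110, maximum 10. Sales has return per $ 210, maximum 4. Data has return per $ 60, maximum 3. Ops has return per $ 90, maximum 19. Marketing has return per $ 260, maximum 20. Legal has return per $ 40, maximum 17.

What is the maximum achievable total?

Highest return per $ first: Marketing 260 > Sales 210 > R&D 190 > Support 110 > Ops 90 > Data 60 > Legal 40.
Marketing takes 20 to reach its cap of 20 → 38 left.
Sales takes 4 to reach its cap of 4 → 34 left.
R&D takes 10 to reach its cap of 10 → 24 left.
Give Support 10 to hit its cap of 10 → 14 left.
Ops has room for 19 but only 14 remain, so it gets 14.
Total = 190×10 + 110×10 + 210×4 + 90×14 + 260×20 = 10300.

10300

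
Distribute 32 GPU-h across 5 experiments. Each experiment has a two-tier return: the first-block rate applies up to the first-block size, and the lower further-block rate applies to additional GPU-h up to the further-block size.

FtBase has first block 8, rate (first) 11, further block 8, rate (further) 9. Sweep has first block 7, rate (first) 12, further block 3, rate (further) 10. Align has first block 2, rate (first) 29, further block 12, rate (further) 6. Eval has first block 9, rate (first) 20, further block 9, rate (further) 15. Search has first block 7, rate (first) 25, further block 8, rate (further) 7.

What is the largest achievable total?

Order all 10 blocks by rate: Align/T1 29 > Search/T1 25 > Eval/T1 20 > Eval/T2 15 > Sweep/T1 12 > FtBase/T1 11 > Sweep/T2 10 > FtBase/T2 9 > Search/T2 7 > Align/T2 6.
Align T1 at 29: fill all 2 → 30 left.
Search T1 at 25: fill all 7 → 23 left.
Fill Eval T1 block (9 at 20) → 14 left.
Eval T2 at 15: fill all 9 → 5 left.
Sweep/T1: +5 of 7 at 12; pool empty.
Total = 29×2 + 25×7 + 20×9 + 15×9 + 12×5 = 608.

608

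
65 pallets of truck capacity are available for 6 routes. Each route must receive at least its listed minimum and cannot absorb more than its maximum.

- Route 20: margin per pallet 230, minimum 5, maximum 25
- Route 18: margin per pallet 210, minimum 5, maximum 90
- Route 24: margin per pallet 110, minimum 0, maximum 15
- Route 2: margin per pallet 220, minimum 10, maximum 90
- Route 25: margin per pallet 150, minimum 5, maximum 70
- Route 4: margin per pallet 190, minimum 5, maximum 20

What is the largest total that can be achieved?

Meeting every minimum uses 5+5+0+10+5+5 = 30 pallets, leaving 35.
Order the routes by margin per pallet: Route 20 230 > Route 2 220 > Route 18 210 > Route 4 190 > Route 25 150 > Route 24 110.
Route 20: +20 to 25 (cap) ; 15 left.
Route 2: +15 (room for 80) → 25. Pool exhausted.
Total = 230×25 + 210×5 + 220×25 + 150×5 + 190×5 = 14000.

14000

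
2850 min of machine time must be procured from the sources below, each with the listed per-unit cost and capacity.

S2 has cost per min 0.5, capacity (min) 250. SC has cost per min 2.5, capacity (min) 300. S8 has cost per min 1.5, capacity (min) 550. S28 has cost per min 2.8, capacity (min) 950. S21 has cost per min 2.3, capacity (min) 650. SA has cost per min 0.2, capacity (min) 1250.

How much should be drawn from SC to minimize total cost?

150

Cheapest first:
Take 1250 from SA at 0.2 — need 1600 more.
S2 (0.5): use full 250 — 1350 min to go.
S8 at 1.5: take all 550 min — 800 still needed.
Take 650 from S21 at 2.3 — need 150 more.
SC (2.5): take the remaining 150 — done.
S28: unused.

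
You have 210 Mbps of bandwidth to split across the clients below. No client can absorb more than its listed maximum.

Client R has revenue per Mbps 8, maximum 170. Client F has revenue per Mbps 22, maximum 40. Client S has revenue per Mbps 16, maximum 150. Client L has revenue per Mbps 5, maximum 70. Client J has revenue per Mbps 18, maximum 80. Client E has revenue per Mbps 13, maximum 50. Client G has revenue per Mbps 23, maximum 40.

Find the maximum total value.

Highest revenue per Mbps first: Client G 23 > Client F 22 > Client J 18 > Client S 16 > Client E 13 > Client R 8 > Client L 5.
Client G takes 40 to reach its cap of 40 ; 170 left.
Client F: +40 to 40 (cap) ; 130 left.
Client J takes 80 to reach its cap of 80 ; 50 left.
Client S: +50 (room for 150) → 50. Pool exhausted.
Total = 22×40 + 16×50 + 18×80 + 23×40 = 4040.

4040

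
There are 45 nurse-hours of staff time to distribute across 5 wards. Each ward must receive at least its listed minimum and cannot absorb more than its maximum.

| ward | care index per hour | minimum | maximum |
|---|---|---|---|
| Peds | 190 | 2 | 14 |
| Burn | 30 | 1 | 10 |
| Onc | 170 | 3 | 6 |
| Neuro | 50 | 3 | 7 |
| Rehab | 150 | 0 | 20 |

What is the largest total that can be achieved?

6910

Meeting every minimum uses 2+1+3+3+0 = 9 nurse-hours, leaving 36.
Rank by care index per hour: Peds 190 > Onc 170 > Rehab 150 > Neuro 50 > Burn 30.
Peds takes 12 more to reach its cap of 14 ; 24 left.
Onc takes 3 more to reach its cap of 6 ; 21 left.
Give Rehab 20 more to hit its cap of 20 ; 1 left.
Only 1 left; Neuro takes them to reach 4.
Total = 190×14 + 30×1 + 170×6 + 50×4 + 150×20 = 6910.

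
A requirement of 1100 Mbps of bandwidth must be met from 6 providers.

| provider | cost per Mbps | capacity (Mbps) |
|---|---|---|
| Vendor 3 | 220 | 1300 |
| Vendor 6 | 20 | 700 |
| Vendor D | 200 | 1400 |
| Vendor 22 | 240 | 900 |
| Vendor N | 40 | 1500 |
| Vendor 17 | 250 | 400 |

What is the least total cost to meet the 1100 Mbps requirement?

Cheapest first:
Vendor 6 at 20: take all 700 Mbps → 400 still needed.
Vendor N at 40: take 400 of its 1500 → requirement met.
Vendor D, Vendor 3, Vendor 22, Vendor 17: unused.
Cost = 700×20 + 400×40 = 30000.

30000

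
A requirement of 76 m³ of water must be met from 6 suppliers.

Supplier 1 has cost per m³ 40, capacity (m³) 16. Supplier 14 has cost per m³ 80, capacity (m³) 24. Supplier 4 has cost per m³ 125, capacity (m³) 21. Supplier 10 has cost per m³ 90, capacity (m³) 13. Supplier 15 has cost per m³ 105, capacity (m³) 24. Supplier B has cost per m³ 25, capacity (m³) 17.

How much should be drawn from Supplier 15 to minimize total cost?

Fill from the cheapest supplier first.
Supplier B (25): use full 17 ; 59 m³ to go.
Take 16 from Supplier 1 at 40 ; need 43 more.
Take 24 from Supplier 14 at 80 ; need 19 more.
Supplier 10 at 90: take all 13 m³ ; 6 still needed.
Supplier 15 (105): take the remaining 6 ; done.
Supplier 4: unused.

6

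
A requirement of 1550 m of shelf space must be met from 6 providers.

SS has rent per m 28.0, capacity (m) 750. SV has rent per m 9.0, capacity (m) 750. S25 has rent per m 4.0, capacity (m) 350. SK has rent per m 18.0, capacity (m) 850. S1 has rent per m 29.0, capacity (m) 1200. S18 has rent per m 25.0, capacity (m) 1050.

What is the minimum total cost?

16250

Use providers in increasing cost order.
S25 at 4.0: take all 350 m → 1200 still needed.
SV (9.0): use full 750 → 450 m to go.
SK at 18.0: take 450 of its 850 → requirement met.
S18, SS, S1: unused.
Cost = 350×4.0 + 750×9.0 + 450×18.0 = 16250.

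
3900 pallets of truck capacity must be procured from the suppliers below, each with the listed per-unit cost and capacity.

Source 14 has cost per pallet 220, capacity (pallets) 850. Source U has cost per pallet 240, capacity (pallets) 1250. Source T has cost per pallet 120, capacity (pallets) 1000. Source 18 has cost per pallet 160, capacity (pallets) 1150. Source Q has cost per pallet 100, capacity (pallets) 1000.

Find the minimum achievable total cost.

Cheapest first:
Source Q (100): use full 1000 → 2900 pallets to go.
Source T (120): use full 1000 → 1900 pallets to go.
Source 18 (160): use full 1150 → 750 pallets to go.
Source 14 (220): take the remaining 750 → done.
Source U: unused.
Cost = 1000×100 + 1000×120 + 1150×160 + 750×220 = 569000.

569000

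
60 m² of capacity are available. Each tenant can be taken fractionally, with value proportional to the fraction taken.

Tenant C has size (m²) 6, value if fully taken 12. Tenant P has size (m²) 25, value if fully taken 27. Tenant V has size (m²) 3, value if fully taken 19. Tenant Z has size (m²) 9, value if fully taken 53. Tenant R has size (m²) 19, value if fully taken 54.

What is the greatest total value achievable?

162.84

Rank by value-to-size ratio: Tenant V 19/3≈6.33, Tenant Z 53/9≈5.89, Tenant R 54/19≈2.84, Tenant C 12/6≈2, Tenant P 27/25≈1.08.
Tenant V: take in full, 3 m² for value 19 → 57 left.
Take all of Tenant Z (9 m², value 53) → 48 m² left.
All 19 m² of Tenant R fit (value 54) → 29 remain.
Take all of Tenant C (6 m², value 12) → 23 m² left.
Fill the last 23 m² with part of Tenant P: 23/25 of it earns 24.84.
Total value = 162.84.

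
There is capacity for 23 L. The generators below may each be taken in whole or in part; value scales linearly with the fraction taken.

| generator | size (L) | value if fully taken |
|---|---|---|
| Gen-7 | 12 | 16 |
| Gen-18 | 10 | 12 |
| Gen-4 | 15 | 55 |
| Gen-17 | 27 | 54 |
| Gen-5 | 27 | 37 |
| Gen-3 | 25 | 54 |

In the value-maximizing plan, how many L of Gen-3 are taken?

Best value per unit of size first: Gen-4 55/15≈3.67, Gen-3 54/25≈2.16, Gen-17 54/27≈2, Gen-5 37/27≈1.37, Gen-7 16/12≈1.33, Gen-18 12/10≈1.2.
All 15 L of Gen-4 fit (value 55) → 8 remain.
8 L left: a 8/25 share of Gen-3 gives 54×8/25 = 17.28.

8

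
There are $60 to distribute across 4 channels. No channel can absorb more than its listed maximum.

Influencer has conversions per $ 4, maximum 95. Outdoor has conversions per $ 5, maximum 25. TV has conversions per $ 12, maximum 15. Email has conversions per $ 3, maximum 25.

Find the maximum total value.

Highest conversions per $ first: TV 12 > Outdoor 5 > Influencer 4 > Email 3.
TV: +15 to 15 (cap) — 45 left.
Outdoor takes 25 to reach its cap of 25 — 20 left.
Only 20 left; Influencer takes them to reach 20.
Total = 4×20 + 5×25 + 12×15 = 385.

385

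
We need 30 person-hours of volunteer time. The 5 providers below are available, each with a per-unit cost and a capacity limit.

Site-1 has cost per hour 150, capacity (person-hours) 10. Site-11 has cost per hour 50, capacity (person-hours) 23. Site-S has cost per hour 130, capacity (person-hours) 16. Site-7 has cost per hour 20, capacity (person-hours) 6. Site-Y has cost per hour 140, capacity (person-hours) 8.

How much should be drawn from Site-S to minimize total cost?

1

Fill from the cheapest provider first.
Take 6 from Site-7 at 20 — need 24 more.
Take 23 from Site-11 at 50 — need 1 more.
Take 1 from Site-S at 130 to finish.
Site-Y, Site-1: unused.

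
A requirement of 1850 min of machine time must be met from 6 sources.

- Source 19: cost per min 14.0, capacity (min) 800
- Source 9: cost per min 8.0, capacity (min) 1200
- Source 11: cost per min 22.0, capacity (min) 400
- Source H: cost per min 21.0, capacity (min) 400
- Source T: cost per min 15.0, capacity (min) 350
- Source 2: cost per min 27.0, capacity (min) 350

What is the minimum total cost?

Cheapest first:
Take 1200 from Source 9 at 8.0 → need 650 more.
Take 650 from Source 19 at 14.0 to finish.
Source T, Source H, Source 11, Source 2: unused.
Cost = 1200×8.0 + 650×14.0 = 18700.

18700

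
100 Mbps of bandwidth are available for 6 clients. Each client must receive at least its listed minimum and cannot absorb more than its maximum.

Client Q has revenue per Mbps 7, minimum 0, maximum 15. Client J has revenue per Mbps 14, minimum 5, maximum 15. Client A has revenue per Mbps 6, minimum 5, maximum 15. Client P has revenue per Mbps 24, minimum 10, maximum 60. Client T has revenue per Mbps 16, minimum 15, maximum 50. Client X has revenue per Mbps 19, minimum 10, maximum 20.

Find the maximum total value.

2065

Meeting every minimum uses 0+5+5+10+15+10 = 45 Mbps, leaving 55.
Rank by revenue per Mbps: Client P 24 > Client X 19 > Client T 16 > Client J 14 > Client Q 7 > Client A 6.
Give Client P 50 more to hit its cap of 60 → 5 left.
Client X: +5 (room for 10) → 15. Pool exhausted.
Total = 14×5 + 6×5 + 24×60 + 16×15 + 19×15 = 2065.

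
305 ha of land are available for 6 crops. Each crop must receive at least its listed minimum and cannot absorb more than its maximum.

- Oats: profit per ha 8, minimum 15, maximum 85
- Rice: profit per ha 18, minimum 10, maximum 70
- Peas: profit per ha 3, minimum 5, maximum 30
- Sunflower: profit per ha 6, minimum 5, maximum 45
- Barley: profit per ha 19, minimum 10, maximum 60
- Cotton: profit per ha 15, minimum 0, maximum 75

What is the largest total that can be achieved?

4280

Meeting every minimum uses 15+10+5+5+10+0 = 45 ha, leaving 260.
Rank by profit per ha: Barley 19 > Rice 18 > Cotton 15 > Oats 8 > Sunflower 6 > Peas 3.
Barley takes 50 more to reach its cap of 60 → 210 left.
Rice takes 60 more to reach its cap of 70 → 150 left.
Cotton takes 75 more to reach its cap of 75 → 75 left.
Oats takes 70 more to reach its cap of 85 → 5 left.
Sunflower has room for 40 more but only 5 remain, so it gets 10.
Total = 8×85 + 18×70 + 3×5 + 6×10 + 19×60 + 15×75 = 4280.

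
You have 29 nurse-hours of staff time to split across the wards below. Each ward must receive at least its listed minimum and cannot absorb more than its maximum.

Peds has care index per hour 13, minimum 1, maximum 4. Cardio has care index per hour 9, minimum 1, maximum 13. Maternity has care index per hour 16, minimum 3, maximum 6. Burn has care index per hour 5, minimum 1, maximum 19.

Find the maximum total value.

295

Meeting every minimum uses 1+1+3+1 = 6 nurse-hours, leaving 23.
Highest care index per hour first: Maternity 16 > Peds 13 > Cardio 9 > Burn 5.
Give Maternity 3 more to hit its cap of 6 — 20 left.
Give Peds 3 more to hit its cap of 4 — 17 left.
Cardio: +12 to 13 (cap) — 5 left.
Only 5 left; Burn takes them to reach 6.
Total = 13×4 + 9×13 + 16×6 + 5×6 = 295.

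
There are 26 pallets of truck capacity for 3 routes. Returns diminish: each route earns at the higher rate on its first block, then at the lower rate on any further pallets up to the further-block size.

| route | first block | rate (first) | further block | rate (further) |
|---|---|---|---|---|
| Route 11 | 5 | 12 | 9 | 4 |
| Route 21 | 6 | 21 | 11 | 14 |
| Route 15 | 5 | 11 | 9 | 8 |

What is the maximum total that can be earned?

384

Treat each block as its own option and order by rate: Route 21/T1 21 > Route 21/T2 14 > Route 11/T1 12 > Route 15/T1 11 > Route 15/T2 8 > Route 11/T2 4.
Fill Route 21 T1 block (6 at 21) — 20 left.
Route 21 T2 at 14: fill all 11 — 9 left.
Route 11 T1 at 12: fill all 5 — 4 left.
4 remain; put them into Route 15 T1 at 11.
Total = 21×6 + 14×11 + 12×5 + 11×4 = 384.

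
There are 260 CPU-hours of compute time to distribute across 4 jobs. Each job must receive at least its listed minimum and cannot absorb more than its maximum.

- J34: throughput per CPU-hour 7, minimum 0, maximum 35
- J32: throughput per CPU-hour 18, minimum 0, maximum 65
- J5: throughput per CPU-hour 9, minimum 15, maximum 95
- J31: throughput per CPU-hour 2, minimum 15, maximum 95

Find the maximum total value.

Meeting every minimum uses 0+0+15+15 = 30 CPU-hours, leaving 230.
Rank by throughput per CPU-hour: J32 18 > J5 9 > J34 7 > J31 2.
Give J32 65 more to hit its cap of 65 ; 165 left.
J5 takes 80 more to reach its cap of 95 ; 85 left.
J34: +35 to 35 (cap) ; 50 left.
Only 50 left; J31 takes them to reach 65.
Total = 7×35 + 18×65 + 9×95 + 2×65 = 2400.

2400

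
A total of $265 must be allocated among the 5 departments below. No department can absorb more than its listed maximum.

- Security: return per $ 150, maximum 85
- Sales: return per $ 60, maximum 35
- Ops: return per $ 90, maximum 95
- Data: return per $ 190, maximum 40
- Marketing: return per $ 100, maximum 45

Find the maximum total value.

Order the departments by return per $: Data 190 > Security 150 > Marketing 100 > Ops 90 > Sales 60.
Give Data 40 to hit its cap of 40 ; 225 left.
Give Security 85 to hit its cap of 85 ; 140 left.
Give Marketing 45 to hit its cap of 45 ; 95 left.
Ops takes 95 to reach its cap of 95 ; 0 left.
Total = 150×85 + 90×95 + 190×40 + 100×45 = 33400.

33400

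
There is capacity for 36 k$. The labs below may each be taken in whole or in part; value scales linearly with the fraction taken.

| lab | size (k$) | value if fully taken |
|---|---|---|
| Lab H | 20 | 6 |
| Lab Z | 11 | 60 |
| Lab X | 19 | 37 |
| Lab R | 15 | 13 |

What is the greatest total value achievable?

Sort by value density: Lab Z 60/11≈5.45, Lab X 37/19≈1.95, Lab R 13/15≈0.867, Lab H 6/20≈0.3.
Lab Z: take in full, 11 k$ for value 60 → 25 left.
Lab X: take in full, 19 k$ for value 37 → 6 left.
Only 6 k$ remain; take 6/15 of Lab R for value 13×6/15 = 5.2.
Total value = 102.2.

102.2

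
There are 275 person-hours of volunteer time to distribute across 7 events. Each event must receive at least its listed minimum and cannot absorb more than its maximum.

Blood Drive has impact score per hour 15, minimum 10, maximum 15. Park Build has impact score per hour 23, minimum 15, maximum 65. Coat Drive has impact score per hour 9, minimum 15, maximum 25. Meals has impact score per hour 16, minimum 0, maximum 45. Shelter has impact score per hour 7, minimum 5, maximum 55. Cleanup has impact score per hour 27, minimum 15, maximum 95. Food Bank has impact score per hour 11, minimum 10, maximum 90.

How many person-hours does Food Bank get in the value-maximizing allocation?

Meeting every minimum uses 10+15+15+0+5+15+10 = 70 person-hours, leaving 205.
Rank by impact score per hour: Cleanup 27 > Park Build 23 > Meals 16 > Blood Drive 15 > Food Bank 11 > Coat Drive 9 > Shelter 7.
Cleanup takes 80 more to reach its cap of 95 ; 125 left.
Give Park Build 50 more to hit its cap of 65 ; 75 left.
Give Meals 45 more to hit its cap of 45 ; 30 left.
Blood Drive: +5 to 15 (cap) ; 25 left.
Food Bank has room for 80 more but only 25 remain, so it gets 35.

35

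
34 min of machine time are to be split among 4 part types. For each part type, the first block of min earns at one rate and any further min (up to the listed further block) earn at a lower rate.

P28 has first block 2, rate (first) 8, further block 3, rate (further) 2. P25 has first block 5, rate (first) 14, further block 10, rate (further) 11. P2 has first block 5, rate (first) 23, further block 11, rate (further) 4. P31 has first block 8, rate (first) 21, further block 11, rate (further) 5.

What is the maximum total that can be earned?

499

Order all 8 blocks by rate: P2/tier1 23 > P31/tier1 21 > P25/tier1 14 > P25/tier2 11 > P28/tier1 8 > P31/tier2 5 > P2/tier2 4 > P28/tier2 2.
Fill P2 tier1 block (5 at 23) ; 29 left.
P31 tier1 at 21: fill all 8 ; 21 left.
P25/tier1 (14): +5 ; 16 left.
P25 tier2 at 11: fill all 10 ; 6 left.
P28 tier1 at 8: fill all 2 ; 4 left.
P31/tier2: +4 of 11 at 5; pool empty.
Total = 23×5 + 21×8 + 14×5 + 11×10 + 8×2 + 5×4 = 499.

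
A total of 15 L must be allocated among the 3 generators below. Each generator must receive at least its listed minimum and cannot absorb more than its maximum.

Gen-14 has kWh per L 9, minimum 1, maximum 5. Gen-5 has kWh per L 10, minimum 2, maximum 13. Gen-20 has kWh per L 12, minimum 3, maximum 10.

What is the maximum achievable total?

Meeting every minimum uses 1+2+3 = 6 L, leaving 9.
Order the generators by kWh per L: Gen-20 12 > Gen-5 10 > Gen-14 9.
Gen-20: +7 to 10 (cap) — 2 left.
Gen-5 has room for 11 more but only 2 remain, so it gets 4.
Total = 9×1 + 10×4 + 12×10 = 169.

169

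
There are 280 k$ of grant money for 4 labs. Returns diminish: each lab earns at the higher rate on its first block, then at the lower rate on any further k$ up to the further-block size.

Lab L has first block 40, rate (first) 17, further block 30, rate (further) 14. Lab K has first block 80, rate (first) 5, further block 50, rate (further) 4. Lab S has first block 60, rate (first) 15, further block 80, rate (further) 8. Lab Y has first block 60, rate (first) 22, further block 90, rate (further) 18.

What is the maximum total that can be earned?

Order all 8 blocks by rate: Lab Y/T1 22 > Lab Y/T2 18 > Lab L/T1 17 > Lab S/T1 15 > Lab L/T2 14 > Lab S/T2 8 > Lab K/T1 5 > Lab K/T2 4.
Lab Y T1 at 22: fill all 60 → 220 left.
Lab Y T2 at 18: fill all 90 → 130 left.
Fill Lab L T1 block (40 at 17) → 90 left.
Lab S T1 at 15: fill all 60 → 30 left.
Lab L T2 at 14: fill all 30 → 0 left.
Total = 22×60 + 18×90 + 17×40 + 15×60 + 14×30 = 4940.

4940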